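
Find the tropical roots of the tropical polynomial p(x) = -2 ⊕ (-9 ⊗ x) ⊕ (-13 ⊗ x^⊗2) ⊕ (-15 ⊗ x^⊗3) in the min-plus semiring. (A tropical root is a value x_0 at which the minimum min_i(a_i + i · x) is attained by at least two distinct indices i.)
Roots: {2, 4, 7}

Each tropical root is a break point of the lower envelope of the lines y = a_i + i · x (there are 4 lines, with slopes 0, 1, ..., 3). Only the lines that attain the minimum somewhere contribute to roots; other lines are dominated. Here the surviving (envelope) indices are i = 3, i = 2, i = 1, i = 0.
Intersections between consecutive envelope lines give the roots: for adjacent envelope indices i < j the intersection is x = (a_i − a_j) / (j − i). Reading off the sorted break points: {2, 4, 7}.
Verification: at each break x_0, at least two indices attain the minimum of min_i(a_i + i · x_0).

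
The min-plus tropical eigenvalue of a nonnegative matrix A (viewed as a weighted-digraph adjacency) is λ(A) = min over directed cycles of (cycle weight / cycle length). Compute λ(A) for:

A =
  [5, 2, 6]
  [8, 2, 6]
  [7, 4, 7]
λ(A) = 2

Enumerate directed cycles and compute their means (weight / length). Sample:
  cycle 0 → 0: weight = 5, length = 1, mean = 5/1 ≈ 5.000
  cycle 1 → 1: weight = 2, length = 1, mean = 2/1 ≈ 2.000
  cycle 2 → 2: weight = 7, length = 1, mean = 7/1 ≈ 7.000
  cycle 0 → 1 → 0: weight = 10, length = 2, mean = 10/2 ≈ 5.000
  cycle 0 → 2 → 0: weight = 13, length = 2, mean = 13/2 ≈ 6.500
  cycle 1 → 0 → 1: weight = 10, length = 2, mean = 10/2 ≈ 5.000
Minimum mean = 2.000, attained e.g. along the cycle 1 → 1 with weight 2 and length 1. So λ(A) = 2/1 = 2.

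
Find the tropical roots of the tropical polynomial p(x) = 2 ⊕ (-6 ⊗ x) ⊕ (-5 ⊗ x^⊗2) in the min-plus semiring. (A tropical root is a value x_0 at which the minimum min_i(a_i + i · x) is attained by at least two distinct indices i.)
Roots: {-1, 8}

Each tropical root is a break point of the lower envelope of the lines y = a_i + i · x (there are 3 lines, with slopes 0, 1, ..., 2). Only the lines that attain the minimum somewhere contribute to roots; other lines are dominated. Here the surviving (envelope) indices are i = 2, i = 1, i = 0.
Intersections between consecutive envelope lines give the roots: for adjacent envelope indices i < j the intersection is x = (a_i − a_j) / (j − i). Reading off the sorted break points: {-1, 8}.
Verification: at each break x_0, at least two indices attain the minimum of min_i(a_i + i · x_0).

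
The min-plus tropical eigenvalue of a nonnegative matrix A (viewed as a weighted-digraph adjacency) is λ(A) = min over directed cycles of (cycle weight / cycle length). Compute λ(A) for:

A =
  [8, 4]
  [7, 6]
λ(A) = 11/2

Enumerate directed cycles and compute their means (weight / length). Sample:
  cycle 0 → 0: weight = 8, length = 1, mean = 8/1 ≈ 8.000
  cycle 1 → 1: weight = 6, length = 1, mean = 6/1 ≈ 6.000
  cycle 0 → 1 → 0: weight = 11, length = 2, mean = 11/2 ≈ 5.500
  cycle 1 → 0 → 1: weight = 11, length = 2, mean = 11/2 ≈ 5.500
Minimum mean = 5.500, attained e.g. along the cycle 0 → 1 → 0 with weight 11 and length 2. So λ(A) = 11/2 = 11/2.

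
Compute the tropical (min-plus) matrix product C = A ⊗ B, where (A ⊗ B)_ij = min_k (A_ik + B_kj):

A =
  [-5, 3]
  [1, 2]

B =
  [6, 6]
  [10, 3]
A ⊗ B =
  [1, 1]
  [7, 5]

Apply the min-plus product entry-by-entry:
  C[0][0] = min over k of (A[0][0] + B[0][0] = -5 + 6 = 1, A[0][1] + B[1][0] = 3 + 10 = 13) = 1 (attained at k = 0)
  C[0][1] = min over k of (A[0][0] + B[0][1] = -5 + 6 = 1, A[0][1] + B[1][1] = 3 + 3 = 6) = 1 (attained at k = 0)
  C[1][0] = min over k of (A[1][0] + B[0][0] = 1 + 6 = 7, A[1][1] + B[1][0] = 2 + 10 = 12) = 7 (attained at k = 0)
  C[1][1] = min over k of (A[1][0] + B[0][1] = 1 + 6 = 7, A[1][1] + B[1][1] = 2 + 3 = 5) = 5 (attained at k = 1)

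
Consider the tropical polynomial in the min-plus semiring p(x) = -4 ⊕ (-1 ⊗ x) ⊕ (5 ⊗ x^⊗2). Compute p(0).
p(0) = -4

A tropical monomial a ⊗ x^⊗i evaluates to a + i · x. Evaluating each term at x = 0:
  Term 0 contributes -4 + 0 · 0 = -4
  Term 1 contributes -1 + 1 · 0 = -1
  Term 2 contributes 5 + 2 · 0 = 5
p(0) = ⊕ of these = min[-4, -1, 5] = -4.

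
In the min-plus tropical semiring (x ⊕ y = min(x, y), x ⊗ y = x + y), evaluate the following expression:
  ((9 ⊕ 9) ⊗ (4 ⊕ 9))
((9 ⊕ 9) ⊗ (4 ⊕ 9)) = 13

Expand innermost to outermost. Recall ⊕ takes the minimum of its arguments and ⊗ takes their sum. Working out the expression ((9 ⊕ 9) ⊗ (4 ⊕ 9)) gives 13.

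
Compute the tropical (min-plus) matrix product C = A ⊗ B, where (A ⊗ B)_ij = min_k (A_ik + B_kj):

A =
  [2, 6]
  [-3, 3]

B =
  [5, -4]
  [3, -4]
A ⊗ B =
  [7, -2]
  [2, -7]

Apply the min-plus product entry-by-entry:
  C[0][0] = min over k of (A[0][0] + B[0][0] = 2 + 5 = 7, A[0][1] + B[1][0] = 6 + 3 = 9) = 7 (attained at k = 0)
  C[0][1] = min over k of (A[0][0] + B[0][1] = 2 + -4 = -2, A[0][1] + B[1][1] = 6 + -4 = 2) = -2 (attained at k = 0)
  C[1][0] = min over k of (A[1][0] + B[0][0] = -3 + 5 = 2, A[1][1] + B[1][0] = 3 + 3 = 6) = 2 (attained at k = 0)
  C[1][1] = min over k of (A[1][0] + B[0][1] = -3 + -4 = -7, A[1][1] + B[1][1] = 3 + -4 = -1) = -7 (attained at k = 0)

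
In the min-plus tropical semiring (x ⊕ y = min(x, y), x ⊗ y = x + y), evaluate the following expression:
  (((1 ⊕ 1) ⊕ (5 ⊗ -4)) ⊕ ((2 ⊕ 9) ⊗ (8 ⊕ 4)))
(((1 ⊕ 1) ⊕ (5 ⊗ -4)) ⊕ ((2 ⊕ 9) ⊗ (8 ⊕ 4))) = 1

Expand innermost to outermost. Recall ⊕ takes the minimum of its arguments and ⊗ takes their sum. Working out the expression (((1 ⊕ 1) ⊕ (5 ⊗ -4)) ⊕ ((2 ⊕ 9) ⊗ (8 ⊕ 4))) gives 1.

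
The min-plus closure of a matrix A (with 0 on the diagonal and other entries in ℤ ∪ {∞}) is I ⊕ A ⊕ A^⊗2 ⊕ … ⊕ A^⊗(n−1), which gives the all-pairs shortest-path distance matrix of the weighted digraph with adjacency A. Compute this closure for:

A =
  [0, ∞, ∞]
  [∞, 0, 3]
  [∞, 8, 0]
Closure =
  [0, ∞, ∞]
  [∞, 0, 3]
  [∞, 8, 0]

This is the Floyd-Warshall all-pairs shortest-path computation. For each intermediate vertex k = 0, 1, …, 2, update dist[i][j] ← min(dist[i][j], dist[i][k] + dist[k][j]). The final matrix gives, for each (i, j), the minimum total weight of any directed path from i to j (possibly empty when i = j).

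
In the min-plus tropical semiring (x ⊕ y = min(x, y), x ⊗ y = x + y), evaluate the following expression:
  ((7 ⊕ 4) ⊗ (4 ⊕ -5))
((7 ⊕ 4) ⊗ (4 ⊕ -5)) = -1

Expand innermost to outermost. Recall ⊕ takes the minimum of its arguments and ⊗ takes their sum. Working out the expression ((7 ⊕ 4) ⊗ (4 ⊕ -5)) gives -1.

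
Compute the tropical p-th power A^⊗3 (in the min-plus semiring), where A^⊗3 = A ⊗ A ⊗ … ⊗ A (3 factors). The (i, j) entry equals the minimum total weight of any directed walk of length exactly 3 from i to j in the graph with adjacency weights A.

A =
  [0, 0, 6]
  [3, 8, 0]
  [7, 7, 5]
A^⊗3 =
  [0, 0, 0]
  [3, 3, 3]
  [7, 7, 7]

Each entry (A^⊗3)_ij equals the minimum over all length-3 walks i = v_0 → v_1 → … → v_3 = j of Σ_t A[v_t][v_{t+1}]. For example, for (i, j) = (0, 2) we minimise over 9 possible intermediate vertex sequences; the minimum is 0, attained along the walk 0 → 0 → 1 → 2.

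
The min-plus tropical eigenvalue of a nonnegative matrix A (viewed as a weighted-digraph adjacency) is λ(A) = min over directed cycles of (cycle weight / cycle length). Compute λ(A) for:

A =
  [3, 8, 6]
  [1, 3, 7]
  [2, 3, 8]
λ(A) = 3

Enumerate directed cycles and compute their means (weight / length). Sample:
  cycle 0 → 0: weight = 3, length = 1, mean = 3/1 ≈ 3.000
  cycle 1 → 1: weight = 3, length = 1, mean = 3/1 ≈ 3.000
  cycle 2 → 2: weight = 8, length = 1, mean = 8/1 ≈ 8.000
  cycle 0 → 1 → 0: weight = 9, length = 2, mean = 9/2 ≈ 4.500
  cycle 0 → 2 → 0: weight = 8, length = 2, mean = 8/2 ≈ 4.000
  cycle 1 → 0 → 1: weight = 9, length = 2, mean = 9/2 ≈ 4.500
Minimum mean = 3.000, attained e.g. along the cycle 0 → 0 with weight 3 and length 1. So λ(A) = 3/1 = 3.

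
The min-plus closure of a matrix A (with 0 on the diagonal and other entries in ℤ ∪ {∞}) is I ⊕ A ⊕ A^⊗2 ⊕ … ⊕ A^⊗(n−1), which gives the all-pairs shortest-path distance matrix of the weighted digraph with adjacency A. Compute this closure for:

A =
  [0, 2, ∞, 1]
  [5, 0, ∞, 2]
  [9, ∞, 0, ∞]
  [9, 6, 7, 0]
Closure =
  [0, 2, 8, 1]
  [5, 0, 9, 2]
  [9, 11, 0, 10]
  [9, 6, 7, 0]

This is the Floyd-Warshall all-pairs shortest-path computation. For each intermediate vertex k = 0, 1, …, 3, update dist[i][j] ← min(dist[i][j], dist[i][k] + dist[k][j]). The final matrix gives, for each (i, j), the minimum total weight of any directed path from i to j (possibly empty when i = j).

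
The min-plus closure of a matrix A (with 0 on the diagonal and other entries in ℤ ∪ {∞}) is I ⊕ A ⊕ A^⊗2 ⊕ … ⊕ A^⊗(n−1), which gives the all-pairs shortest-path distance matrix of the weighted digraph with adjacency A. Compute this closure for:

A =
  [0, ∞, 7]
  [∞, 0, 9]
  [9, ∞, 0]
Closure =
  [0, ∞, 7]
  [18, 0, 9]
  [9, ∞, 0]

This is the Floyd-Warshall all-pairs shortest-path computation. For each intermediate vertex k = 0, 1, …, 2, update dist[i][j] ← min(dist[i][j], dist[i][k] + dist[k][j]). The final matrix gives, for each (i, j), the minimum total weight of any directed path from i to j (possibly empty when i = j).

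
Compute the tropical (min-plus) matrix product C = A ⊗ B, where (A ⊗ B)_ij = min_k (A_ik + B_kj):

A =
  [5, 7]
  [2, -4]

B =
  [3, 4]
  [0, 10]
A ⊗ B =
  [7, 9]
  [-4, 6]

Apply the min-plus product entry-by-entry:
  C[0][0] = min over k of (A[0][0] + B[0][0] = 5 + 3 = 8, A[0][1] + B[1][0] = 7 + 0 = 7) = 7 (attained at k = 1)
  C[0][1] = min over k of (A[0][0] + B[0][1] = 5 + 4 = 9, A[0][1] + B[1][1] = 7 + 10 = 17) = 9 (attained at k = 0)
  C[1][0] = min over k of (A[1][0] + B[0][0] = 2 + 3 = 5, A[1][1] + B[1][0] = -4 + 0 = -4) = -4 (attained at k = 1)
  C[1][1] = min over k of (A[1][0] + B[0][1] = 2 + 4 = 6, A[1][1] + B[1][1] = -4 + 10 = 6) = 6 (attained at k = 0)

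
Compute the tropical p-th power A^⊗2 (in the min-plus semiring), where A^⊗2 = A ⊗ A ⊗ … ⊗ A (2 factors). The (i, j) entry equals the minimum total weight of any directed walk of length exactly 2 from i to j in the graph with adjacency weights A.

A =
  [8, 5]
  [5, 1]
A^⊗2 =
  [10, 6]
  [6, 2]

Each entry (A^⊗2)_ij equals the minimum over all length-2 walks i = v_0 → v_1 → … → v_2 = j of Σ_t A[v_t][v_{t+1}]. For example, for (i, j) = (0, 1) we minimise over 2 possible intermediate vertex sequences; the minimum is 6, attained along the walk 0 → 1 → 1.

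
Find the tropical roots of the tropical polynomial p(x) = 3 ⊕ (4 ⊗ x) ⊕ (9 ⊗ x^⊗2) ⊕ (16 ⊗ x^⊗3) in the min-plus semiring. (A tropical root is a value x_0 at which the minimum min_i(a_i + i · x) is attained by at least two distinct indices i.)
Roots: {-7, -5, -1}

Each tropical root is a break point of the lower envelope of the lines y = a_i + i · x (there are 4 lines, with slopes 0, 1, ..., 3). Only the lines that attain the minimum somewhere contribute to roots; other lines are dominated. Here the surviving (envelope) indices are i = 3, i = 2, i = 1, i = 0.
Intersections between consecutive envelope lines give the roots: for adjacent envelope indices i < j the intersection is x = (a_i − a_j) / (j − i). Reading off the sorted break points: {-7, -5, -1}.
Verification: at each break x_0, at least two indices attain the minimum of min_i(a_i + i · x_0).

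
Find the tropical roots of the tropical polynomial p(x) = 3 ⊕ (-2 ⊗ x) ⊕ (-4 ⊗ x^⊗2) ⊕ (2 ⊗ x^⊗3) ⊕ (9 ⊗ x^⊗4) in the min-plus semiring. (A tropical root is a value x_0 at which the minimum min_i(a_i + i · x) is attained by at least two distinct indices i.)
Roots: {-7, -6, 2, 5}

Each tropical root is a break point of the lower envelope of the lines y = a_i + i · x (there are 5 lines, with slopes 0, 1, ..., 4). Only the lines that attain the minimum somewhere contribute to roots; other lines are dominated. Here the surviving (envelope) indices are i = 4, i = 3, i = 2, i = 1, i = 0.
Intersections between consecutive envelope lines give the roots: for adjacent envelope indices i < j the intersection is x = (a_i − a_j) / (j − i). Reading off the sorted break points: {-7, -6, 2, 5}.
Verification: at each break x_0, at least two indices attain the minimum of min_i(a_i + i · x_0).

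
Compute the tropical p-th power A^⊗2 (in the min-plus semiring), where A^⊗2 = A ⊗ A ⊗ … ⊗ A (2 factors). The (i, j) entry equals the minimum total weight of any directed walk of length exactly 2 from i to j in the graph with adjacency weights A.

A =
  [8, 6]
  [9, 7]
A^⊗2 =
  [15, 13]
  [16, 14]

Each entry (A^⊗2)_ij equals the minimum over all length-2 walks i = v_0 → v_1 → … → v_2 = j of Σ_t A[v_t][v_{t+1}]. For example, for (i, j) = (0, 1) we minimise over 2 possible intermediate vertex sequences; the minimum is 13, attained along the walk 0 → 1 → 1.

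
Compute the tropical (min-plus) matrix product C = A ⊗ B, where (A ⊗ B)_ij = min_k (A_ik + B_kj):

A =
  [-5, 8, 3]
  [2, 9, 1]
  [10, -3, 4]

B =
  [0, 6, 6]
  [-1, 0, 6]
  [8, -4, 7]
A ⊗ B =
  [-5, -1, 1]
  [2, -3, 8]
  [-4, -3, 3]

Apply the min-plus product entry-by-entry:
  C[0][0] = min over k of (A[0][0] + B[0][0] = -5 + 0 = -5, A[0][1] + B[1][0] = 8 + -1 = 7, A[0][2] + B[2][0] = 3 + 8 = 11) = -5 (attained at k = 0)
  C[0][1] = min over k of (A[0][0] + B[0][1] = -5 + 6 = 1, A[0][1] + B[1][1] = 8 + 0 = 8, A[0][2] + B[2][1] = 3 + -4 = -1) = -1 (attained at k = 2)
  C[0][2] = min over k of (A[0][0] + B[0][2] = -5 + 6 = 1, A[0][1] + B[1][2] = 8 + 6 = 14, A[0][2] + B[2][2] = 3 + 7 = 10) = 1 (attained at k = 0)
  C[1][0] = min over k of (A[1][0] + B[0][0] = 2 + 0 = 2, A[1][1] + B[1][0] = 9 + -1 = 8, A[1][2] + B[2][0] = 1 + 8 = 9) = 2 (attained at k = 0)
  C[1][1] = min over k of (A[1][0] + B[0][1] = 2 + 6 = 8, A[1][1] + B[1][1] = 9 + 0 = 9, A[1][2] + B[2][1] = 1 + -4 = -3) = -3 (attained at k = 2)
  C[1][2] = min over k of (A[1][0] + B[0][2] = 2 + 6 = 8, A[1][1] + B[1][2] = 9 + 6 = 15, A[1][2] + B[2][2] = 1 + 7 = 8) = 8 (attained at k = 0)
  C[2][0] = min over k of (A[2][0] + B[0][0] = 10 + 0 = 10, A[2][1] + B[1][0] = -3 + -1 = -4, A[2][2] + B[2][0] = 4 + 8 = 12) = -4 (attained at k = 1)
  C[2][1] = min over k of (A[2][0] + B[0][1] = 10 + 6 = 16, A[2][1] + B[1][1] = -3 + 0 = -3, A[2][2] + B[2][1] = 4 + -4 = 0) = -3 (attained at k = 1)
  C[2][2] = min over k of (A[2][0] + B[0][2] = 10 + 6 = 16, A[2][1] + B[1][2] = -3 + 6 = 3, A[2][2] + B[2][2] = 4 + 7 = 11) = 3 (attained at k = 1)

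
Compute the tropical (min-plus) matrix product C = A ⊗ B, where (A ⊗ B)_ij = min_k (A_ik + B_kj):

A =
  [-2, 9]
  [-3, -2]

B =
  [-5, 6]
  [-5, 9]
A ⊗ B =
  [-7, 4]
  [-8, 3]

Apply the min-plus product entry-by-entry:
  C[0][0] = min over k of (A[0][0] + B[0][0] = -2 + -5 = -7, A[0][1] + B[1][0] = 9 + -5 = 4) = -7 (attained at k = 0)
  C[0][1] = min over k of (A[0][0] + B[0][1] = -2 + 6 = 4, A[0][1] + B[1][1] = 9 + 9 = 18) = 4 (attained at k = 0)
  C[1][0] = min over k of (A[1][0] + B[0][0] = -3 + -5 = -8, A[1][1] + B[1][0] = -2 + -5 = -7) = -8 (attained at k = 0)
  C[1][1] = min over k of (A[1][0] + B[0][1] = -3 + 6 = 3, A[1][1] + B[1][1] = -2 + 9 = 7) = 3 (attained at k = 0)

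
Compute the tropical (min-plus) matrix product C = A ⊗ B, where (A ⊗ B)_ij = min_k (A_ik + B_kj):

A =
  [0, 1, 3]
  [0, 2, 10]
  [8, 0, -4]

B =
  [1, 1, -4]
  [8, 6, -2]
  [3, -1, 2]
A ⊗ B =
  [1, 1, -4]
  [1, 1, -4]
  [-1, -5, -2]

Apply the min-plus product entry-by-entry:
  C[0][0] = min over k of (A[0][0] + B[0][0] = 0 + 1 = 1, A[0][1] + B[1][0] = 1 + 8 = 9, A[0][2] + B[2][0] = 3 + 3 = 6) = 1 (attained at k = 0)
  C[0][1] = min over k of (A[0][0] + B[0][1] = 0 + 1 = 1, A[0][1] + B[1][1] = 1 + 6 = 7, A[0][2] + B[2][1] = 3 + -1 = 2) = 1 (attained at k = 0)
  C[0][2] = min over k of (A[0][0] + B[0][2] = 0 + -4 = -4, A[0][1] + B[1][2] = 1 + -2 = -1, A[0][2] + B[2][2] = 3 + 2 = 5) = -4 (attained at k = 0)
  C[1][0] = min over k of (A[1][0] + B[0][0] = 0 + 1 = 1, A[1][1] + B[1][0] = 2 + 8 = 10, A[1][2] + B[2][0] = 10 + 3 = 13) = 1 (attained at k = 0)
  C[1][1] = min over k of (A[1][0] + B[0][1] = 0 + 1 = 1, A[1][1] + B[1][1] = 2 + 6 = 8, A[1][2] + B[2][1] = 10 + -1 = 9) = 1 (attained at k = 0)
  C[1][2] = min over k of (A[1][0] + B[0][2] = 0 + -4 = -4, A[1][1] + B[1][2] = 2 + -2 = 0, A[1][2] + B[2][2] = 10 + 2 = 12) = -4 (attained at k = 0)
  C[2][0] = min over k of (A[2][0] + B[0][0] = 8 + 1 = 9, A[2][1] + B[1][0] = 0 + 8 = 8, A[2][2] + B[2][0] = -4 + 3 = -1) = -1 (attained at k = 2)
  C[2][1] = min over k of (A[2][0] + B[0][1] = 8 + 1 = 9, A[2][1] + B[1][1] = 0 + 6 = 6, A[2][2] + B[2][1] = -4 + -1 = -5) = -5 (attained at k = 2)
  C[2][2] = min over k of (A[2][0] + B[0][2] = 8 + -4 = 4, A[2][1] + B[1][2] = 0 + -2 = -2, A[2][2] + B[2][2] = -4 + 2 = -2) = -2 (attained at k = 1)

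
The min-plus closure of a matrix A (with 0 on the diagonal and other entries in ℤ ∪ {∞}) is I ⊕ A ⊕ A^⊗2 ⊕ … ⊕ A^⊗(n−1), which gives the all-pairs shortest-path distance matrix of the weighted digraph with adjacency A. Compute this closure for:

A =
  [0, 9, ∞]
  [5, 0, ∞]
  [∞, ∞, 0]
Closure =
  [0, 9, ∞]
  [5, 0, ∞]
  [∞, ∞, 0]

This is the Floyd-Warshall all-pairs shortest-path computation. For each intermediate vertex k = 0, 1, …, 2, update dist[i][j] ← min(dist[i][j], dist[i][k] + dist[k][j]). The final matrix gives, for each (i, j), the minimum total weight of any directed path from i to j (possibly empty when i = j).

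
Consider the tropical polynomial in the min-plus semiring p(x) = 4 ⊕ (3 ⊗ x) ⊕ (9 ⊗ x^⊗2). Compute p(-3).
p(-3) = 0

A tropical monomial a ⊗ x^⊗i evaluates to a + i · x. Evaluating each term at x = -3:
  Term 0 contributes 4 + 0 · -3 = 4
  Term 1 contributes 3 + 1 · -3 = 0
  Term 2 contributes 9 + 2 · -3 = 3
p(-3) = ⊕ of these = min[4, 0, 3] = 0.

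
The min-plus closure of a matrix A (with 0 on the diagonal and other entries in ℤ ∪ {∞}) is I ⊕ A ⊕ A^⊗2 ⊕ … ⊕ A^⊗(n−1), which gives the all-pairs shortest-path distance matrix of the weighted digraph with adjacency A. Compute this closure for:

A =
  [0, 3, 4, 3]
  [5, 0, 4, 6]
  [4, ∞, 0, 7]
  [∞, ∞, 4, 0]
Closure =
  [0, 3, 4, 3]
  [5, 0, 4, 6]
  [4, 7, 0, 7]
  [8, 11, 4, 0]

This is the Floyd-Warshall all-pairs shortest-path computation. For each intermediate vertex k = 0, 1, …, 3, update dist[i][j] ← min(dist[i][j], dist[i][k] + dist[k][j]). The final matrix gives, for each (i, j), the minimum total weight of any directed path from i to j (possibly empty when i = j).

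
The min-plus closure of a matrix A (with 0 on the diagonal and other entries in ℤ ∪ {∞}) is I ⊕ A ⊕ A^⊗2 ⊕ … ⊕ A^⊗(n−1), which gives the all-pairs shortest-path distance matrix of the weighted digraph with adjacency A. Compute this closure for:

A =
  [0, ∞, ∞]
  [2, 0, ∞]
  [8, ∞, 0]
Closure =
  [0, ∞, ∞]
  [2, 0, ∞]
  [8, ∞, 0]

This is the Floyd-Warshall all-pairs shortest-path computation. For each intermediate vertex k = 0, 1, …, 2, update dist[i][j] ← min(dist[i][j], dist[i][k] + dist[k][j]). The final matrix gives, for each (i, j), the minimum total weight of any directed path from i to j (possibly empty when i = j).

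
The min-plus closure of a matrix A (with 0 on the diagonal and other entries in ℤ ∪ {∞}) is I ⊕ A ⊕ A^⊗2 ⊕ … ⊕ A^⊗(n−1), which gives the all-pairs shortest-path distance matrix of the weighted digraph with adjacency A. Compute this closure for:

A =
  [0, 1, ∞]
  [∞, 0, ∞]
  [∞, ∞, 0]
Closure =
  [0, 1, ∞]
  [∞, 0, ∞]
  [∞, ∞, 0]

This is the Floyd-Warshall all-pairs shortest-path computation. For each intermediate vertex k = 0, 1, …, 2, update dist[i][j] ← min(dist[i][j], dist[i][k] + dist[k][j]). The final matrix gives, for each (i, j), the minimum total weight of any directed path from i to j (possibly empty when i = j).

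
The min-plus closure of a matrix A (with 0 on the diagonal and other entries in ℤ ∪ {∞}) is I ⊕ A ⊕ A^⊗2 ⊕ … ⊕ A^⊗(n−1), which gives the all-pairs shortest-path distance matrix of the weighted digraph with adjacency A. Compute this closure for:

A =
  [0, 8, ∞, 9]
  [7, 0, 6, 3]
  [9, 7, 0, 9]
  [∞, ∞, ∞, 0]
Closure =
  [0, 8, 14, 9]
  [7, 0, 6, 3]
  [9, 7, 0, 9]
  [∞, ∞, ∞, 0]

This is the Floyd-Warshall all-pairs shortest-path computation. For each intermediate vertex k = 0, 1, …, 3, update dist[i][j] ← min(dist[i][j], dist[i][k] + dist[k][j]). The final matrix gives, for each (i, j), the minimum total weight of any directed path from i to j (possibly empty when i = j).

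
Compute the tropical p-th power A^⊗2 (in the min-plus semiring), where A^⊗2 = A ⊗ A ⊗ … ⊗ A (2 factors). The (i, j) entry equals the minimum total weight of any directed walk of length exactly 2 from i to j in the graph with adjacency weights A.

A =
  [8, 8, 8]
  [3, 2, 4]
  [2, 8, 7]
A^⊗2 =
  [10, 10, 12]
  [5, 4, 6]
  [9, 10, 10]

Each entry (A^⊗2)_ij equals the minimum over all length-2 walks i = v_0 → v_1 → … → v_2 = j of Σ_t A[v_t][v_{t+1}]. For example, for (i, j) = (0, 2) we minimise over 3 possible intermediate vertex sequences; the minimum is 12, attained along the walk 0 → 1 → 2.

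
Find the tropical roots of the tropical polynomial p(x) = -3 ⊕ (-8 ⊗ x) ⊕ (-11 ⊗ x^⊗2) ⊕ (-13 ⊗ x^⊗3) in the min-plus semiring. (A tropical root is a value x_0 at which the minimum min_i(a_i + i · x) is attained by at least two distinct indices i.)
Roots: {2, 3, 5}

Each tropical root is a break point of the lower envelope of the lines y = a_i + i · x (there are 4 lines, with slopes 0, 1, ..., 3). Only the lines that attain the minimum somewhere contribute to roots; other lines are dominated. Here the surviving (envelope) indices are i = 3, i = 2, i = 1, i = 0.
Intersections between consecutive envelope lines give the roots: for adjacent envelope indices i < j the intersection is x = (a_i − a_j) / (j − i). Reading off the sorted break points: {2, 3, 5}.
Verification: at each break x_0, at least two indices attain the minimum of min_i(a_i + i · x_0).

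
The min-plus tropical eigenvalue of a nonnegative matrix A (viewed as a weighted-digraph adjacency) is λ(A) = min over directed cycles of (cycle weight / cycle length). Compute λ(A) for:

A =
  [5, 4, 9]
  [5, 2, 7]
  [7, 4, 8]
λ(A) = 2

Enumerate directed cycles and compute their means (weight / length). Sample:
  cycle 0 → 0: weight = 5, length = 1, mean = 5/1 ≈ 5.000
  cycle 1 → 1: weight = 2, length = 1, mean = 2/1 ≈ 2.000
  cycle 2 → 2: weight = 8, length = 1, mean = 8/1 ≈ 8.000
  cycle 0 → 1 → 0: weight = 9, length = 2, mean = 9/2 ≈ 4.500
  cycle 0 → 2 → 0: weight = 16, length = 2, mean = 16/2 ≈ 8.000
  cycle 1 → 0 → 1: weight = 9, length = 2, mean = 9/2 ≈ 4.500
Minimum mean = 2.000, attained e.g. along the cycle 1 → 1 with weight 2 and length 1. So λ(A) = 2/1 = 2.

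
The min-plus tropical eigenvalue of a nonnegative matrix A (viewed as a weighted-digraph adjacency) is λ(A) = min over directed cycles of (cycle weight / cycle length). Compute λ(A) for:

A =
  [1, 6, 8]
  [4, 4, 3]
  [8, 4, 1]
λ(A) = 1

Enumerate directed cycles and compute their means (weight / length). Sample:
  cycle 0 → 0: weight = 1, length = 1, mean = 1/1 ≈ 1.000
  cycle 1 → 1: weight = 4, length = 1, mean = 4/1 ≈ 4.000
  cycle 2 → 2: weight = 1, length = 1, mean = 1/1 ≈ 1.000
  cycle 0 → 1 → 0: weight = 10, length = 2, mean = 10/2 ≈ 5.000
  cycle 0 → 2 → 0: weight = 16, length = 2, mean = 16/2 ≈ 8.000
  cycle 1 → 0 → 1: weight = 10, length = 2, mean = 10/2 ≈ 5.000
Minimum mean = 1.000, attained e.g. along the cycle 0 → 0 with weight 1 and length 1. So λ(A) = 1/1 = 1.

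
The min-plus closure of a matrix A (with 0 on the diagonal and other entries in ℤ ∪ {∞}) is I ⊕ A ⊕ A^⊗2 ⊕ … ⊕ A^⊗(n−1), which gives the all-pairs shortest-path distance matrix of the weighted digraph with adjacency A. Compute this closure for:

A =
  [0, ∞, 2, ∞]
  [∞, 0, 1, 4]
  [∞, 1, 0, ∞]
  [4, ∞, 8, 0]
Closure =
  [0, 3, 2, 7]
  [8, 0, 1, 4]
  [9, 1, 0, 5]
  [4, 7, 6, 0]

This is the Floyd-Warshall all-pairs shortest-path computation. For each intermediate vertex k = 0, 1, …, 3, update dist[i][j] ← min(dist[i][j], dist[i][k] + dist[k][j]). The final matrix gives, for each (i, j), the minimum total weight of any directed path from i to j (possibly empty when i = j).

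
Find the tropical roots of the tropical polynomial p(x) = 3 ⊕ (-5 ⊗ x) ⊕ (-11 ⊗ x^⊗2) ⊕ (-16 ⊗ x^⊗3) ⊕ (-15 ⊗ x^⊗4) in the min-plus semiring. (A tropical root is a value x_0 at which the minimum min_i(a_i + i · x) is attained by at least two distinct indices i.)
Roots: {-1, 5, 6, 8}

Each tropical root is a break point of the lower envelope of the lines y = a_i + i · x (there are 5 lines, with slopes 0, 1, ..., 4). Only the lines that attain the minimum somewhere contribute to roots; other lines are dominated. Here the surviving (envelope) indices are i = 4, i = 3, i = 2, i = 1, i = 0.
Intersections between consecutive envelope lines give the roots: for adjacent envelope indices i < j the intersection is x = (a_i − a_j) / (j − i). Reading off the sorted break points: {-1, 5, 6, 8}.
Verification: at each break x_0, at least two indices attain the minimum of min_i(a_i + i · x_0).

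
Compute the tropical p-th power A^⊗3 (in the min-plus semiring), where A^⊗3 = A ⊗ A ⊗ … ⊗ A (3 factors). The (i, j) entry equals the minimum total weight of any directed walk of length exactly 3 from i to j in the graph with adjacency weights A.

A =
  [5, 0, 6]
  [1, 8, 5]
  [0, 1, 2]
A^⊗3 =
  [5, 1, 7]
  [2, 5, 6]
  [1, 2, 5]

Each entry (A^⊗3)_ij equals the minimum over all length-3 walks i = v_0 → v_1 → … → v_3 = j of Σ_t A[v_t][v_{t+1}]. For example, for (i, j) = (0, 2) we minimise over 9 possible intermediate vertex sequences; the minimum is 7, attained along the walk 0 → 1 → 0 → 2.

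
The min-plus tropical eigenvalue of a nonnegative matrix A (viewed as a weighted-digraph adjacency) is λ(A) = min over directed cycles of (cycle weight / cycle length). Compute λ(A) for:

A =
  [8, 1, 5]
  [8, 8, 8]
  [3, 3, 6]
λ(A) = 4

Enumerate directed cycles and compute their means (weight / length). Sample:
  cycle 0 → 0: weight = 8, length = 1, mean = 8/1 ≈ 8.000
  cycle 1 → 1: weight = 8, length = 1, mean = 8/1 ≈ 8.000
  cycle 2 → 2: weight = 6, length = 1, mean = 6/1 ≈ 6.000
  cycle 0 → 1 → 0: weight = 9, length = 2, mean = 9/2 ≈ 4.500
  cycle 0 → 2 → 0: weight = 8, length = 2, mean = 8/2 ≈ 4.000
  cycle 1 → 0 → 1: weight = 9, length = 2, mean = 9/2 ≈ 4.500
Minimum mean = 4.000, attained e.g. along the cycle 0 → 2 → 0 with weight 8 and length 2. So λ(A) = 8/2 = 4.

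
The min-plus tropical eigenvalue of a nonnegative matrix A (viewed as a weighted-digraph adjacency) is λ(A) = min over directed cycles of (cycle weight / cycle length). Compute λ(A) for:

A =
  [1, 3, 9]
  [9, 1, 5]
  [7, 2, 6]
λ(A) = 1

Enumerate directed cycles and compute their means (weight / length). Sample:
  cycle 0 → 0: weight = 1, length = 1, mean = 1/1 ≈ 1.000
  cycle 1 → 1: weight = 1, length = 1, mean = 1/1 ≈ 1.000
  cycle 2 → 2: weight = 6, length = 1, mean = 6/1 ≈ 6.000
  cycle 0 → 1 → 0: weight = 12, length = 2, mean = 12/2 ≈ 6.000
  cycle 0 → 2 → 0: weight = 16, length = 2, mean = 16/2 ≈ 8.000
  cycle 1 → 0 → 1: weight = 12, length = 2, mean = 12/2 ≈ 6.000
Minimum mean = 1.000, attained e.g. along the cycle 0 → 0 with weight 1 and length 1. So λ(A) = 1/1 = 1.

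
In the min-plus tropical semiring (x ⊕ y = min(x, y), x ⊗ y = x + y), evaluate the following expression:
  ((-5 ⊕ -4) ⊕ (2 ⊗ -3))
((-5 ⊕ -4) ⊕ (2 ⊗ -3)) = -5

Expand innermost to outermost. Recall ⊕ takes the minimum of its arguments and ⊗ takes their sum. Working out the expression ((-5 ⊕ -4) ⊕ (2 ⊗ -3)) gives -5.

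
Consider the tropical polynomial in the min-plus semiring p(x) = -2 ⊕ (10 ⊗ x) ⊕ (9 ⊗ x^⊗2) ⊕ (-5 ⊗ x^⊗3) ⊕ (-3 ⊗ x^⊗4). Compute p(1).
p(1) = -2

A tropical monomial a ⊗ x^⊗i evaluates to a + i · x. Evaluating each term at x = 1:
  Term 0 contributes -2 + 0 · 1 = -2
  Term 1 contributes 10 + 1 · 1 = 11
  Term 2 contributes 9 + 2 · 1 = 11
  Term 3 contributes -5 + 3 · 1 = -2
  Term 4 contributes -3 + 4 · 1 = 1
p(1) = ⊕ of these = min[-2, 11, 11, -2, 1] = -2.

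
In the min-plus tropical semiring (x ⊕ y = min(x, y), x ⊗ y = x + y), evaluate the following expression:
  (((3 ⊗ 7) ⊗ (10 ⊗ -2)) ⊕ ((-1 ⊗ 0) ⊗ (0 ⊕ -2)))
(((3 ⊗ 7) ⊗ (10 ⊗ -2)) ⊕ ((-1 ⊗ 0) ⊗ (0 ⊕ -2))) = -3

Expand innermost to outermost. Recall ⊕ takes the minimum of its arguments and ⊗ takes their sum. Working out the expression (((3 ⊗ 7) ⊗ (10 ⊗ -2)) ⊕ ((-1 ⊗ 0) ⊗ (0 ⊕ -2))) gives -3.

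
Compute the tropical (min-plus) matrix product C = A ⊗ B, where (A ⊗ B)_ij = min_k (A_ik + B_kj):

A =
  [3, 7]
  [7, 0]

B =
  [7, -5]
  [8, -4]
A ⊗ B =
  [10, -2]
  [8, -4]

Apply the min-plus product entry-by-entry:
  C[0][0] = min over k of (A[0][0] + B[0][0] = 3 + 7 = 10, A[0][1] + B[1][0] = 7 + 8 = 15) = 10 (attained at k = 0)
  C[0][1] = min over k of (A[0][0] + B[0][1] = 3 + -5 = -2, A[0][1] + B[1][1] = 7 + -4 = 3) = -2 (attained at k = 0)
  C[1][0] = min over k of (A[1][0] + B[0][0] = 7 + 7 = 14, A[1][1] + B[1][0] = 0 + 8 = 8) = 8 (attained at k = 1)
  C[1][1] = min over k of (A[1][0] + B[0][1] = 7 + -5 = 2, A[1][1] + B[1][1] = 0 + -4 = -4) = -4 (attained at k = 1)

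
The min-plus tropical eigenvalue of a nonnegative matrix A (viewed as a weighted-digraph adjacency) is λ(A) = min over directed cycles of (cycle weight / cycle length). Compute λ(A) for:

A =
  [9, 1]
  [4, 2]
λ(A) = 2

Enumerate directed cycles and compute their means (weight / length). Sample:
  cycle 0 → 0: weight = 9, length = 1, mean = 9/1 ≈ 9.000
  cycle 1 → 1: weight = 2, length = 1, mean = 2/1 ≈ 2.000
  cycle 0 → 1 → 0: weight = 5, length = 2, mean = 5/2 ≈ 2.500
  cycle 1 → 0 → 1: weight = 5, length = 2, mean = 5/2 ≈ 2.500
Minimum mean = 2.000, attained e.g. along the cycle 1 → 1 with weight 2 and length 1. So λ(A) = 2/1 = 2.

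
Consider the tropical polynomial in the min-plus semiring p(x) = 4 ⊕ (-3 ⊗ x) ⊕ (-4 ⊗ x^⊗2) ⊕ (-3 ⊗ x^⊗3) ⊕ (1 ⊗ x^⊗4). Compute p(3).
p(3) = 0

A tropical monomial a ⊗ x^⊗i evaluates to a + i · x. Evaluating each term at x = 3:
  Term 0 contributes 4 + 0 · 3 = 4
  Term 1 contributes -3 + 1 · 3 = 0
  Term 2 contributes -4 + 2 · 3 = 2
  Term 3 contributes -3 + 3 · 3 = 6
  Term 4 contributes 1 + 4 · 3 = 13
p(3) = ⊕ of these = min[4, 0, 2, 6, 13] = 0.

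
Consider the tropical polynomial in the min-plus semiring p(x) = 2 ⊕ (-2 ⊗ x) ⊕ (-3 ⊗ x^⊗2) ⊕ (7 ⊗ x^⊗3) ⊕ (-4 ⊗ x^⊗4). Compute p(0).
p(0) = -4

A tropical monomial a ⊗ x^⊗i evaluates to a + i · x. Evaluating each term at x = 0:
  Term 0 contributes 2 + 0 · 0 = 2
  Term 1 contributes -2 + 1 · 0 = -2
  Term 2 contributes -3 + 2 · 0 = -3
  Term 3 contributes 7 + 3 · 0 = 7
  Term 4 contributes -4 + 4 · 0 = -4
p(0) = ⊕ of these = min[2, -2, -3, 7, -4] = -4.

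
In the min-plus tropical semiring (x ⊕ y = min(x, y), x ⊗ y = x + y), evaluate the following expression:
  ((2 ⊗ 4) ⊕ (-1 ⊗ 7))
((2 ⊗ 4) ⊕ (-1 ⊗ 7)) = 6

Expand innermost to outermost. Recall ⊕ takes the minimum of its arguments and ⊗ takes their sum. Working out the expression ((2 ⊗ 4) ⊕ (-1 ⊗ 7)) gives 6.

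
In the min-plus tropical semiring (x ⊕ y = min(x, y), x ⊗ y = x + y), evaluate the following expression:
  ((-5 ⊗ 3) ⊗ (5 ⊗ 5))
((-5 ⊗ 3) ⊗ (5 ⊗ 5)) = 8

Expand innermost to outermost. Recall ⊕ takes the minimum of its arguments and ⊗ takes their sum. Working out the expression ((-5 ⊗ 3) ⊗ (5 ⊗ 5)) gives 8.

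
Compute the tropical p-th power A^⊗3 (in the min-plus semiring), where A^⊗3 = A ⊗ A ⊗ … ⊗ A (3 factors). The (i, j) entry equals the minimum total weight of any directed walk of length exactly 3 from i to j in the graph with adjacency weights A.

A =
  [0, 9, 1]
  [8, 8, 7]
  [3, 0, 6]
A^⊗3 =
  [0, 1, 1]
  [8, 9, 9]
  [3, 4, 4]

Each entry (A^⊗3)_ij equals the minimum over all length-3 walks i = v_0 → v_1 → … → v_3 = j of Σ_t A[v_t][v_{t+1}]. For example, for (i, j) = (0, 2) we minimise over 9 possible intermediate vertex sequences; the minimum is 1, attained along the walk 0 → 0 → 0 → 2.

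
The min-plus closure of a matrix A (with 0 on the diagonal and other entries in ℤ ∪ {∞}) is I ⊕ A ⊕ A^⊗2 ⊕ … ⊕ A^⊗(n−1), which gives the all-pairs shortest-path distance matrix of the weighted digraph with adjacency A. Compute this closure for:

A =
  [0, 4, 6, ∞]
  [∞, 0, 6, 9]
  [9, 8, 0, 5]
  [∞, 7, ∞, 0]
Closure =
  [0, 4, 6, 11]
  [15, 0, 6, 9]
  [9, 8, 0, 5]
  [22, 7, 13, 0]

This is the Floyd-Warshall all-pairs shortest-path computation. For each intermediate vertex k = 0, 1, …, 3, update dist[i][j] ← min(dist[i][j], dist[i][k] + dist[k][j]). The final matrix gives, for each (i, j), the minimum total weight of any directed path from i to j (possibly empty when i = j).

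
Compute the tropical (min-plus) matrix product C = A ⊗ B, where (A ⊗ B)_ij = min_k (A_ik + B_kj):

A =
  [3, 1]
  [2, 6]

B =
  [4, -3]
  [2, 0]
A ⊗ B =
  [3, 0]
  [6, -1]

Apply the min-plus product entry-by-entry:
  C[0][0] = min over k of (A[0][0] + B[0][0] = 3 + 4 = 7, A[0][1] + B[1][0] = 1 + 2 = 3) = 3 (attained at k = 1)
  C[0][1] = min over k of (A[0][0] + B[0][1] = 3 + -3 = 0, A[0][1] + B[1][1] = 1 + 0 = 1) = 0 (attained at k = 0)
  C[1][0] = min over k of (A[1][0] + B[0][0] = 2 + 4 = 6, A[1][1] + B[1][0] = 6 + 2 = 8) = 6 (attained at k = 0)
  C[1][1] = min over k of (A[1][0] + B[0][1] = 2 + -3 = -1, A[1][1] + B[1][1] = 6 + 0 = 6) = -1 (attained at k = 0)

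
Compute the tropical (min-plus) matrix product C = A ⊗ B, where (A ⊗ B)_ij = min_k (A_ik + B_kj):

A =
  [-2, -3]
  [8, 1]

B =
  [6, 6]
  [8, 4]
A ⊗ B =
  [4, 1]
  [9, 5]

Apply the min-plus product entry-by-entry:
  C[0][0] = min over k of (A[0][0] + B[0][0] = -2 + 6 = 4, A[0][1] + B[1][0] = -3 + 8 = 5) = 4 (attained at k = 0)
  C[0][1] = min over k of (A[0][0] + B[0][1] = -2 + 6 = 4, A[0][1] + B[1][1] = -3 + 4 = 1) = 1 (attained at k = 1)
  C[1][0] = min over k of (A[1][0] + B[0][0] = 8 + 6 = 14, A[1][1] + B[1][0] = 1 + 8 = 9) = 9 (attained at k = 1)
  C[1][1] = min over k of (A[1][0] + B[0][1] = 8 + 6 = 14, A[1][1] + B[1][1] = 1 + 4 = 5) = 5 (attained at k = 1)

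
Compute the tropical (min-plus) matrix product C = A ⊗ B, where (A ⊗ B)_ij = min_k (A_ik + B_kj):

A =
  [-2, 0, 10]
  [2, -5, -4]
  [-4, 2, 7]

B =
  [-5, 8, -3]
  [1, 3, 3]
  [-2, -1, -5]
A ⊗ B =
  [-7, 3, -5]
  [-6, -5, -9]
  [-9, 4, -7]

Apply the min-plus product entry-by-entry:
  C[0][0] = min over k of (A[0][0] + B[0][0] = -2 + -5 = -7, A[0][1] + B[1][0] = 0 + 1 = 1, A[0][2] + B[2][0] = 10 + -2 = 8) = -7 (attained at k = 0)
  C[0][1] = min over k of (A[0][0] + B[0][1] = -2 + 8 = 6, A[0][1] + B[1][1] = 0 + 3 = 3, A[0][2] + B[2][1] = 10 + -1 = 9) = 3 (attained at k = 1)
  C[0][2] = min over k of (A[0][0] + B[0][2] = -2 + -3 = -5, A[0][1] + B[1][2] = 0 + 3 = 3, A[0][2] + B[2][2] = 10 + -5 = 5) = -5 (attained at k = 0)
  C[1][0] = min over k of (A[1][0] + B[0][0] = 2 + -5 = -3, A[1][1] + B[1][0] = -5 + 1 = -4, A[1][2] + B[2][0] = -4 + -2 = -6) = -6 (attained at k = 2)
  C[1][1] = min over k of (A[1][0] + B[0][1] = 2 + 8 = 10, A[1][1] + B[1][1] = -5 + 3 = -2, A[1][2] + B[2][1] = -4 + -1 = -5) = -5 (attained at k = 2)
  C[1][2] = min over k of (A[1][0] + B[0][2] = 2 + -3 = -1, A[1][1] + B[1][2] = -5 + 3 = -2, A[1][2] + B[2][2] = -4 + -5 = -9) = -9 (attained at k = 2)
  C[2][0] = min over k of (A[2][0] + B[0][0] = -4 + -5 = -9, A[2][1] + B[1][0] = 2 + 1 = 3, A[2][2] + B[2][0] = 7 + -2 = 5) = -9 (attained at k = 0)
  C[2][1] = min over k of (A[2][0] + B[0][1] = -4 + 8 = 4, A[2][1] + B[1][1] = 2 + 3 = 5, A[2][2] + B[2][1] = 7 + -1 = 6) = 4 (attained at k = 0)
  C[2][2] = min over k of (A[2][0] + B[0][2] = -4 + -3 = -7, A[2][1] + B[1][2] = 2 + 3 = 5, A[2][2] + B[2][2] = 7 + -5 = 2) = -7 (attained at k = 0)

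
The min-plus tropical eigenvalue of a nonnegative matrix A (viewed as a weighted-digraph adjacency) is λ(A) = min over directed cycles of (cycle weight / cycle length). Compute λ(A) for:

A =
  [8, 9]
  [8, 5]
λ(A) = 5

Enumerate directed cycles and compute their means (weight / length). Sample:
  cycle 0 → 0: weight = 8, length = 1, mean = 8/1 ≈ 8.000
  cycle 1 → 1: weight = 5, length = 1, mean = 5/1 ≈ 5.000
  cycle 0 → 1 → 0: weight = 17, length = 2, mean = 17/2 ≈ 8.500
  cycle 1 → 0 → 1: weight = 17, length = 2, mean = 17/2 ≈ 8.500
Minimum mean = 5.000, attained e.g. along the cycle 1 → 1 with weight 5 and length 1. So λ(A) = 5/1 = 5.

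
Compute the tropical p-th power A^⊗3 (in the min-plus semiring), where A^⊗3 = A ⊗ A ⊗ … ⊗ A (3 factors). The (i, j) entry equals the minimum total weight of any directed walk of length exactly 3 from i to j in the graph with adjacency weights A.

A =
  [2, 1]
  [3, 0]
A^⊗3 =
  [4, 1]
  [3, 0]

Each entry (A^⊗3)_ij equals the minimum over all length-3 walks i = v_0 → v_1 → … → v_3 = j of Σ_t A[v_t][v_{t+1}]. For example, for (i, j) = (0, 1) we minimise over 4 possible intermediate vertex sequences; the minimum is 1, attained along the walk 0 → 1 → 1 → 1.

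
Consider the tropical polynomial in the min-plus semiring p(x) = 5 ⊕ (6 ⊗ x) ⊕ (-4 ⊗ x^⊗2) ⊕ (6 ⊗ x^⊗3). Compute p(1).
p(1) = -2

A tropical monomial a ⊗ x^⊗i evaluates to a + i · x. Evaluating each term at x = 1:
  Term 0 contributes 5 + 0 · 1 = 5
  Term 1 contributes 6 + 1 · 1 = 7
  Term 2 contributes -4 + 2 · 1 = -2
  Term 3 contributes 6 + 3 · 1 = 9
p(1) = ⊕ of these = min[5, 7, -2, 9] = -2.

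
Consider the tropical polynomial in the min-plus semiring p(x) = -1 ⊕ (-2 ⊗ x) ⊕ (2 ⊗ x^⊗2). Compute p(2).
p(2) = -1

A tropical monomial a ⊗ x^⊗i evaluates to a + i · x. Evaluating each term at x = 2:
  Term 0 contributes -1 + 0 · 2 = -1
  Term 1 contributes -2 + 1 · 2 = 0
  Term 2 contributes 2 + 2 · 2 = 6
p(2) = ⊕ of these = min[-1, 0, 6] = -1.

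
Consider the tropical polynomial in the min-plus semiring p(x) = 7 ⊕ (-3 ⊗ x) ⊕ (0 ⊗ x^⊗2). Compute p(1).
p(1) = -2

A tropical monomial a ⊗ x^⊗i evaluates to a + i · x. Evaluating each term at x = 1:
  Term 0 contributes 7 + 0 · 1 = 7
  Term 1 contributes -3 + 1 · 1 = -2
  Term 2 contributes 0 + 2 · 1 = 2
p(1) = ⊕ of these = min[7, -2, 2] = -2.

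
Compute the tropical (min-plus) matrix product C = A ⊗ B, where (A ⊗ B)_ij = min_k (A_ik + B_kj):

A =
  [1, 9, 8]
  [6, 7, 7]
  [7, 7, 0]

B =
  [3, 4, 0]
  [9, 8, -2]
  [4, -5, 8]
A ⊗ B =
  [4, 3, 1]
  [9, 2, 5]
  [4, -5, 5]

Apply the min-plus product entry-by-entry:
  C[0][0] = min over k of (A[0][0] + B[0][0] = 1 + 3 = 4, A[0][1] + B[1][0] = 9 + 9 = 18, A[0][2] + B[2][0] = 8 + 4 = 12) = 4 (attained at k = 0)
  C[0][1] = min over k of (A[0][0] + B[0][1] = 1 + 4 = 5, A[0][1] + B[1][1] = 9 + 8 = 17, A[0][2] + B[2][1] = 8 + -5 = 3) = 3 (attained at k = 2)
  C[0][2] = min over k of (A[0][0] + B[0][2] = 1 + 0 = 1, A[0][1] + B[1][2] = 9 + -2 = 7, A[0][2] + B[2][2] = 8 + 8 = 16) = 1 (attained at k = 0)
  C[1][0] = min over k of (A[1][0] + B[0][0] = 6 + 3 = 9, A[1][1] + B[1][0] = 7 + 9 = 16, A[1][2] + B[2][0] = 7 + 4 = 11) = 9 (attained at k = 0)
  C[1][1] = min over k of (A[1][0] + B[0][1] = 6 + 4 = 10, A[1][1] + B[1][1] = 7 + 8 = 15, A[1][2] + B[2][1] = 7 + -5 = 2) = 2 (attained at k = 2)
  C[1][2] = min over k of (A[1][0] + B[0][2] = 6 + 0 = 6, A[1][1] + B[1][2] = 7 + -2 = 5, A[1][2] + B[2][2] = 7 + 8 = 15) = 5 (attained at k = 1)
  C[2][0] = min over k of (A[2][0] + B[0][0] = 7 + 3 = 10, A[2][1] + B[1][0] = 7 + 9 = 16, A[2][2] + B[2][0] = 0 + 4 = 4) = 4 (attained at k = 2)
  C[2][1] = min over k of (A[2][0] + B[0][1] = 7 + 4 = 11, A[2][1] + B[1][1] = 7 + 8 = 15, A[2][2] + B[2][1] = 0 + -5 = -5) = -5 (attained at k = 2)
  C[2][2] = min over k of (A[2][0] + B[0][2] = 7 + 0 = 7, A[2][1] + B[1][2] = 7 + -2 = 5, A[2][2] + B[2][2] = 0 + 8 = 8) = 5 (attained at k = 1)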